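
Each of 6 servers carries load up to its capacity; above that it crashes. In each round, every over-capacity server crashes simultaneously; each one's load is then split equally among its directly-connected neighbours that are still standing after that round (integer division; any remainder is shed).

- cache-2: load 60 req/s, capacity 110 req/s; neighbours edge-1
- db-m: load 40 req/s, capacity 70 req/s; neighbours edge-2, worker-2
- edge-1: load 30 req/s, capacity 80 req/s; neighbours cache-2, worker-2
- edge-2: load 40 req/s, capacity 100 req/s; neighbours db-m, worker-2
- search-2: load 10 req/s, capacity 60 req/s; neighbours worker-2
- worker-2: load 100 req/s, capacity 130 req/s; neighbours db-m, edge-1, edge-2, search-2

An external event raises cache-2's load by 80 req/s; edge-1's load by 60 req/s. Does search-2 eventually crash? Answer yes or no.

yes

Round 1 — cache-2 at 140 > 110; edge-1 at 90 > 80. cache-2, edge-1 crash.
  cache-2 sheds 140 req/s: no online neighbours, lost.
  edge-1 sheds 90 req/s to worker-2: 90 each.
    worker-2: 100+90 = 190 > 130
Round 2 — worker-2 crashes.
  worker-2 sheds 190 req/s to db-m, edge-2, search-2: 63 each (1 lost).
    db-m: 40+63 = 103 > 70
    edge-2: 40+63 = 103 > 100
    search-2: 10+63 = 73 > 60
Round 3 — db-m, edge-2, search-2 crash.
  db-m sheds 103 req/s: no online neighbours, lost.
  edge-2 sheds 103 req/s: no online neighbours, lost.
  search-2 sheds 73 req/s: no online neighbours, lost.
No further crashes.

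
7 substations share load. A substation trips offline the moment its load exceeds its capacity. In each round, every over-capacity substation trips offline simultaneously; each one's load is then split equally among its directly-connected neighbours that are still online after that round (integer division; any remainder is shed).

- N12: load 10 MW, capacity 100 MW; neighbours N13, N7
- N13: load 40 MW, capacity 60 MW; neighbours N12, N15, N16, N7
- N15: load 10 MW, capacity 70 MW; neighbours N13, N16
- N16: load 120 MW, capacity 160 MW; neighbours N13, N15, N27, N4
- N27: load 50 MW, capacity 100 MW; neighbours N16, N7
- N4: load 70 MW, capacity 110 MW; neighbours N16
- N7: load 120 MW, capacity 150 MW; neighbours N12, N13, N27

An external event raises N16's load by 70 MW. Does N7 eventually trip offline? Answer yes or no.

no

Round 1 — N16 at 190 > 160. N16 trips offline.
  N16 sheds 190 MW to N13, N15, N27, N4: 47 each (2 lost).
    N13: 40+47 = 87 > 60
    N15: 10+47 = 57 ≤ 70
    N27: 50+47 = 97 ≤ 100
    N4: 70+47 = 117 > 110
Round 2 — N13, N4 trip offline.
  N13 sheds 87 MW to N12, N15, N7: 29 each.
    N12: 10+29 = 39 ≤ 100
    N15: 57+29 = 86 > 70
    N7: 120+29 = 149 ≤ 150
  N4 sheds 117 MW: no online neighbours, lost.
Round 3 — N15 trips offline.
  N15 sheds 86 MW: no online neighbours, lost.
No further trips.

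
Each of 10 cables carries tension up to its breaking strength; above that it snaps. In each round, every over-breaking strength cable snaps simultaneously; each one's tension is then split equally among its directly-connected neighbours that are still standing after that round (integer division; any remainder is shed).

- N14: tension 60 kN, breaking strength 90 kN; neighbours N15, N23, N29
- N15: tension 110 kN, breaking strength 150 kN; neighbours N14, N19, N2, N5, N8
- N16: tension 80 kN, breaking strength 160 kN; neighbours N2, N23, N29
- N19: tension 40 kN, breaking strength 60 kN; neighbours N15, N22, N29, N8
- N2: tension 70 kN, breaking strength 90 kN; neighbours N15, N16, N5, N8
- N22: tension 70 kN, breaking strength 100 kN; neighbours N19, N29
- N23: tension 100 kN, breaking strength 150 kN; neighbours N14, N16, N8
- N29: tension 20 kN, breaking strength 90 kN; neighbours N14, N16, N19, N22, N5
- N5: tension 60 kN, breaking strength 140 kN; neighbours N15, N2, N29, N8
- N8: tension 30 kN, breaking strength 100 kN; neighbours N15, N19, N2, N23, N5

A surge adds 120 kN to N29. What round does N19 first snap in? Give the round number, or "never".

Round 1 — N29 at 140 > 90. N29 snaps.
  N29 sheds 140 kN to N14, N16, N19, N22, N5: 28 each.
    N14: 60+28 = 88 ≤ 90
    N16: 80+28 = 108 ≤ 160
    N19: 40+28 = 68 > 60
    N22: 70+28 = 98 ≤ 100
    N5: 60+28 = 88 ≤ 140
Round 2 — N19 snaps.
  N19 sheds 68 kN to N15, N22, N8: 22 each (2 lost).
    N15: 110+22 = 132 ≤ 150
    N22: 98+22 = 120 > 100
    N8: 30+22 = 52 ≤ 100
Round 3 — N22 snaps.
  N22 sheds 120 kN: no online neighbours, lost.
No further breaks.

2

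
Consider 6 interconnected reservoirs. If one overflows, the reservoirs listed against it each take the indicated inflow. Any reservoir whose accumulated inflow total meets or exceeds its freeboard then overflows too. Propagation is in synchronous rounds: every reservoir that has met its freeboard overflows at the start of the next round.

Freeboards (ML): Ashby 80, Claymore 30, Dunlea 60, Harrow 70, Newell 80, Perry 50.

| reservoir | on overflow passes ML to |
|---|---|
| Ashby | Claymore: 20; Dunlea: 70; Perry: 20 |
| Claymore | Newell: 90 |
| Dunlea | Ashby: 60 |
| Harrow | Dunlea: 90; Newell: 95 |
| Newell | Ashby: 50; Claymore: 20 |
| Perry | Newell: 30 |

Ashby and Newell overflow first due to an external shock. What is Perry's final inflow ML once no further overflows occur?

Round 1 — Ashby, Newell overflow (initial).
  Claymore: +20+20 → 40 ≥ 30
  Dunlea: +70 → 70 ≥ 60
  Perry: +20 → 20 < 50
Round 2 — Claymore, Dunlea overflow.
No further overflows.

20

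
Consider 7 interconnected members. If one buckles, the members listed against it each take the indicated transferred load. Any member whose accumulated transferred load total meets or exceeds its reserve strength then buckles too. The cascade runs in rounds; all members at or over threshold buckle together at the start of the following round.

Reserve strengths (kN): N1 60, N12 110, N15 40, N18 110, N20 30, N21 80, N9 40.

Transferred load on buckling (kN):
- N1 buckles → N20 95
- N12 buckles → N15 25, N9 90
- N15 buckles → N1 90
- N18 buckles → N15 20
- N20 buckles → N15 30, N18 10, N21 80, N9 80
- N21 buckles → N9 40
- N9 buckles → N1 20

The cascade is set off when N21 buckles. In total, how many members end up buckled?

Round 1 — N21 buckles (initial).
  N9: +40 → 40 ≥ 40
Round 2 — N9 buckles.
  N1: +20 → 20 < 60
No further bucklings.

2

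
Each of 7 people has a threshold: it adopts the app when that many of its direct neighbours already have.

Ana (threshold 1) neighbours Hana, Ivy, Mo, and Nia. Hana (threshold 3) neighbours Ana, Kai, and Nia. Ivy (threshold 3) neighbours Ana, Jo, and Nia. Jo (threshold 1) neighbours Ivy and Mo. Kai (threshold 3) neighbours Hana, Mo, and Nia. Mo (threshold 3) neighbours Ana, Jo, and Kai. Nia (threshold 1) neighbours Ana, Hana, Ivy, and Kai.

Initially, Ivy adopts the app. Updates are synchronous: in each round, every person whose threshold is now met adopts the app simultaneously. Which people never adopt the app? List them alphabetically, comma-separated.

Round 1 — Ivy adopts the app (initial).
Round 2 — checking thresholds:
  Ana: 1 of 4 neighbours ≥ 1, adopts the app.
  Jo: 1 of 2 neighbours ≥ 1, adopts the app.
  Nia: 1 of 4 neighbours ≥ 1, adopts the app.
Round 3 — no new adoptions; cascade stops.

Hana, Kai, Mo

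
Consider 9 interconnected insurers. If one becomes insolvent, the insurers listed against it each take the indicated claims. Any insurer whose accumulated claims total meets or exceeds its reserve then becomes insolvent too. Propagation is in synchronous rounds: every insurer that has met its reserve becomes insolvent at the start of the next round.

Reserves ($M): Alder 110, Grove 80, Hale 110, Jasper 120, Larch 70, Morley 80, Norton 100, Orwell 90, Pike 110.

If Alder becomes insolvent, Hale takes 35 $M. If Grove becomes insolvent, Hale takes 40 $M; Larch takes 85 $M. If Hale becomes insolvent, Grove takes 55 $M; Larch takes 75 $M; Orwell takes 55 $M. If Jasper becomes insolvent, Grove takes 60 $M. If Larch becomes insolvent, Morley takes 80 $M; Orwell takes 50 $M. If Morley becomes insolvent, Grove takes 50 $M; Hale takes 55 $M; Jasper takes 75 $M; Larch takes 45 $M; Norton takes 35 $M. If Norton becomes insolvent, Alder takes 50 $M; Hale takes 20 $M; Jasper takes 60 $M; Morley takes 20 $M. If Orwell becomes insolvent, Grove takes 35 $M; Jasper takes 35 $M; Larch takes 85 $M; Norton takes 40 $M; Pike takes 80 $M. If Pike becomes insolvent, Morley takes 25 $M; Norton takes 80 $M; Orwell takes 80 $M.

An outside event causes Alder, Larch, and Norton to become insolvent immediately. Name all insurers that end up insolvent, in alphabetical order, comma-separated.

Alder, Grove, Hale, Jasper, Larch, Morley, Norton, Orwell

Round 1 — Alder, Larch, Norton become insolvent (initial).
  Hale: +35+20 → 55 < 110
  Jasper: +60 → 60 < 120
  Morley: +80+20 → 100 ≥ 80
  Orwell: +50 → 50 < 90
Round 2 — Morley becomes insolvent.
  Grove: +50 → 50 < 80
  Hale: +55 → 110 ≥ 110
  Jasper: +75 → 135 ≥ 120
Round 3 — Hale, Jasper become insolvent.
  Grove: +55+60 → 165 ≥ 80
  Orwell: +55 → 105 ≥ 90
Round 4 — Grove, Orwell become insolvent.
  Pike: +80 → 80 < 110
No further insolvencies.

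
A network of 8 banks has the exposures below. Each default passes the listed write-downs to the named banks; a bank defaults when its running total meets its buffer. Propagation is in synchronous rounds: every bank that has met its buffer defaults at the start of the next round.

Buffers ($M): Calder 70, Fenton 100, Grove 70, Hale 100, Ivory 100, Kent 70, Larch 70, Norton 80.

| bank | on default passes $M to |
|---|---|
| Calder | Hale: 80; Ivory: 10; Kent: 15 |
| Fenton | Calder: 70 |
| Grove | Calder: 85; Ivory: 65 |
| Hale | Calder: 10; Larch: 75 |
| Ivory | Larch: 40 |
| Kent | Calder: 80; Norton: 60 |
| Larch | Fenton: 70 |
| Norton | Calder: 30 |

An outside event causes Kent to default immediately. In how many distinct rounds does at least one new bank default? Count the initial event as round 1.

2

Round 1 — Kent defaults (initial).
  Calder: +80 → 80 ≥ 70
  Norton: +60 → 60 < 80
Round 2 — Calder defaults.
  Hale: +80 → 80 < 100
  Ivory: +10 → 10 < 100
No further defaults.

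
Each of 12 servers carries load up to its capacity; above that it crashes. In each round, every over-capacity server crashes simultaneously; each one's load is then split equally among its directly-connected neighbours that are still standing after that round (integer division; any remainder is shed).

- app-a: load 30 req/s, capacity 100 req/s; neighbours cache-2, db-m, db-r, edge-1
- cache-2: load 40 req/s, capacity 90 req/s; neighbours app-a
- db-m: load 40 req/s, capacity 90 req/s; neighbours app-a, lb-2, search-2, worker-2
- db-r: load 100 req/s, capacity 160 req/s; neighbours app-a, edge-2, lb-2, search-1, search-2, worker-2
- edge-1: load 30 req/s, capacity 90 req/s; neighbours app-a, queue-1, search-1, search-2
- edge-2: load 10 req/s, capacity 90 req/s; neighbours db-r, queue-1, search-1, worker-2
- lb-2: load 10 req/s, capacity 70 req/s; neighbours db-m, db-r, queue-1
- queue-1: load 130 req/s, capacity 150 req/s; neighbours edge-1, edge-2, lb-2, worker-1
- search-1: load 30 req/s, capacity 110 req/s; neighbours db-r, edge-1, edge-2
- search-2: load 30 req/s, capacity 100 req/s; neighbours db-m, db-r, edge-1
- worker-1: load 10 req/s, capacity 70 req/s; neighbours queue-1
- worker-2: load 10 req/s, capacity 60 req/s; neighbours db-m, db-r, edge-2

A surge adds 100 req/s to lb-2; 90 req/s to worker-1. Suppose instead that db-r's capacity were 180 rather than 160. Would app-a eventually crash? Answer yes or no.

With db-r's capacity at 180:
Round 1 — lb-2 at 110 > 70; worker-1 at 100 > 70. lb-2, worker-1 crash.
  lb-2 sheds 110 req/s to db-m, db-r, queue-1: 36 each (2 lost).
    db-m: 40+36 = 76 ≤ 90
    db-r: 100+36 = 136 ≤ 180
    queue-1: 130+36 = 166 > 150
  worker-1 sheds 100 req/s to queue-1: 100 each.
    queue-1: 166+100 = 266 > 150
Round 2 — queue-1 crashes.
  queue-1 sheds 266 req/s to edge-1, edge-2: 133 each.
    edge-1: 30+133 = 163 > 90
    edge-2: 10+133 = 143 > 90
Round 3 — edge-1, edge-2 crash.
  edge-1 sheds 163 req/s to app-a, search-1, search-2: 54 each (1 lost).
    app-a: 30+54 = 84 ≤ 100
    search-1: 30+54 = 84 ≤ 110
    search-2: 30+54 = 84 ≤ 100
  edge-2 sheds 143 req/s to db-r, search-1, worker-2: 47 each (2 lost).
    db-r: 136+47 = 183 > 180
    search-1: 84+47 = 131 > 110
    worker-2: 10+47 = 57 ≤ 60
Round 4 — db-r, search-1 crash.
  db-r sheds 183 req/s to app-a, search-2, worker-2: 61 each.
    app-a: 84+61 = 145 > 100
    search-2: 84+61 = 145 > 100
    worker-2: 57+61 = 118 > 60
  search-1 sheds 131 req/s: no online neighbours, lost.
Round 5 — app-a, search-2, worker-2 crash.
  app-a sheds 145 req/s to cache-2, db-m: 72 each (1 lost).
    cache-2: 40+72 = 112 > 90
    db-m: 76+72 = 148 > 90
  search-2 sheds 145 req/s to db-m: 145 each.
    db-m: 148+145 = 293 > 90
  worker-2 sheds 118 req/s to db-m: 118 each.
    db-m: 293+118 = 411 > 90
Round 6 — cache-2, db-m crash.
  cache-2 sheds 112 req/s: no online neighbours, lost.
  db-m sheds 411 req/s: no online neighbours, lost.
No further crashes.

yes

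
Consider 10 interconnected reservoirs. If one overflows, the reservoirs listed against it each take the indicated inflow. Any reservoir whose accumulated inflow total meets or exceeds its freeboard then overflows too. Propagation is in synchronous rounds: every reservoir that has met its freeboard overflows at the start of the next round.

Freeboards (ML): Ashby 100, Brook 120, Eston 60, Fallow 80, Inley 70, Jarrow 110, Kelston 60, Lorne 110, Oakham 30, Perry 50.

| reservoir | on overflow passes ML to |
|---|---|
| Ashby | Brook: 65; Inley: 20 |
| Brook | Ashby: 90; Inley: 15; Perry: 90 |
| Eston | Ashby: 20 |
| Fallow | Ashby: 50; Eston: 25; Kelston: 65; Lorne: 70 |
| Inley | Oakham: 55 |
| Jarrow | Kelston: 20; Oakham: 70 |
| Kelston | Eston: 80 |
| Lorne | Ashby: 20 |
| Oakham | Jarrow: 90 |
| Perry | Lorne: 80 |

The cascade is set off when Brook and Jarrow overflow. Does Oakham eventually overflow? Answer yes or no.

yes

Round 1 — Brook, Jarrow overflow (initial).
  Ashby: +90 → 90 < 100
  Inley: +15 → 15 < 70
  Kelston: +20 → 20 < 60
  Oakham: +70 → 70 ≥ 30
  Perry: +90 → 90 ≥ 50
Round 2 — Oakham, Perry overflow.
  Lorne: +80 → 80 < 110
No further overflows.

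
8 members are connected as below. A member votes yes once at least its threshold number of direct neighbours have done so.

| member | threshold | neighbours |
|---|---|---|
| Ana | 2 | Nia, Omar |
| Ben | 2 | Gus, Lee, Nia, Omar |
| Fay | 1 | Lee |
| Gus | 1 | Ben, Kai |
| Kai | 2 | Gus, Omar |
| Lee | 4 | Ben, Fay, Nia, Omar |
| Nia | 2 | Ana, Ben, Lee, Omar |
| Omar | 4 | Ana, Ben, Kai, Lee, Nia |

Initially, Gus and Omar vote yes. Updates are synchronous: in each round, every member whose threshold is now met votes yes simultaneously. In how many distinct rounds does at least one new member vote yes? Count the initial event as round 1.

4

Round 1 — Gus, Omar vote yes (initial).
Round 2 — checking thresholds:
  Ana: 1 of 2 neighbours < 2, not yet.
  Ben: 2 of 4 neighbours ≥ 2, votes yes.
  Kai: 2 of 2 neighbours ≥ 2, votes yes.
  Lee: 1 of 4 neighbours < 4, not yet.
  Nia: 1 of 4 neighbours < 2, not yet.
Round 3 — checking thresholds:
  Ana: 1 of 2 neighbours < 2, not yet.
  Lee: 2 of 4 neighbours < 4, not yet.
  Nia: 2 of 4 neighbours ≥ 2, votes yes.
Round 4 — checking thresholds:
  Ana: 2 of 2 neighbours ≥ 2, votes yes.
  Lee: 3 of 4 neighbours < 4, not yet.
Round 5 — no new yes votes; cascade stops.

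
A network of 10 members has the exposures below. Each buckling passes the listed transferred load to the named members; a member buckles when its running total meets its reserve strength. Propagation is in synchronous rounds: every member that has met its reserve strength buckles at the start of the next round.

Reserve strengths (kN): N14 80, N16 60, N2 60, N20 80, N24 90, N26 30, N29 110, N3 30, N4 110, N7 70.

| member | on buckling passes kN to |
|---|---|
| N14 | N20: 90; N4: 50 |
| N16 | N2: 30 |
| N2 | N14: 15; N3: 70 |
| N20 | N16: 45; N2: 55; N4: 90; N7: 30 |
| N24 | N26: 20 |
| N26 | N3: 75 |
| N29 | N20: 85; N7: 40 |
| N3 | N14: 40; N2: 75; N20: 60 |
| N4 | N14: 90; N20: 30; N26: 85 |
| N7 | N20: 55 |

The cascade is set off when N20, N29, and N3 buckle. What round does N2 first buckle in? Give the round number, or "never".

Round 1 — N20, N29, N3 buckle (initial).
  N14: +40 → 40 < 80
  N16: +45 → 45 < 60
  N2: +55+75 → 130 ≥ 60
  N4: +90 → 90 < 110
  N7: +30+40 → 70 ≥ 70
Round 2 — N2, N7 buckle.
  N14: +15 → 55 < 80
No further bucklings.

2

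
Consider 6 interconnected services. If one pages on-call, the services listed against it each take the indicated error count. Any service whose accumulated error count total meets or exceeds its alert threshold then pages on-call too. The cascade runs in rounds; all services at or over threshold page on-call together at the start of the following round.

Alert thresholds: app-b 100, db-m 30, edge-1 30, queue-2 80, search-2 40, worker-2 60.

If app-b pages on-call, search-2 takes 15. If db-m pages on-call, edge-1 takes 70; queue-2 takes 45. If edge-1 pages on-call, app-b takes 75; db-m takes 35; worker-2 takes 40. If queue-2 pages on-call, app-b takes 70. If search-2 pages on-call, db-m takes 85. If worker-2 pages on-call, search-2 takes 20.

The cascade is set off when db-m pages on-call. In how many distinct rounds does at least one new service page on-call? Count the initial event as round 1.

Round 1 — db-m pages on-call (initial).
  edge-1: +70 → 70 ≥ 30
  queue-2: +45 → 45 < 80
Round 2 — edge-1 pages on-call.
  app-b: +75 → 75 < 100
  worker-2: +40 → 40 < 60
No further pages.

2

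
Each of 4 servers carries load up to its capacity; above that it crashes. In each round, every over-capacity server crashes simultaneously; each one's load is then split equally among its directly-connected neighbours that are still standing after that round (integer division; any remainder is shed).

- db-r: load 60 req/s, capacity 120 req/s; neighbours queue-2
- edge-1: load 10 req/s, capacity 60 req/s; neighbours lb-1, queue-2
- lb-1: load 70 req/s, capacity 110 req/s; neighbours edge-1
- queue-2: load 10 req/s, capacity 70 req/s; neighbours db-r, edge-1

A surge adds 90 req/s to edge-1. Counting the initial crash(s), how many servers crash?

2

Round 1 — edge-1 at 100 > 60. edge-1 crashes.
  edge-1 sheds 100 req/s to lb-1, queue-2: 50 each.
    lb-1: 70+50 = 120 > 110
    queue-2: 10+50 = 60 ≤ 70
Round 2 — lb-1 crashes.
  lb-1 sheds 120 req/s: no online neighbours, lost.
No further crashes.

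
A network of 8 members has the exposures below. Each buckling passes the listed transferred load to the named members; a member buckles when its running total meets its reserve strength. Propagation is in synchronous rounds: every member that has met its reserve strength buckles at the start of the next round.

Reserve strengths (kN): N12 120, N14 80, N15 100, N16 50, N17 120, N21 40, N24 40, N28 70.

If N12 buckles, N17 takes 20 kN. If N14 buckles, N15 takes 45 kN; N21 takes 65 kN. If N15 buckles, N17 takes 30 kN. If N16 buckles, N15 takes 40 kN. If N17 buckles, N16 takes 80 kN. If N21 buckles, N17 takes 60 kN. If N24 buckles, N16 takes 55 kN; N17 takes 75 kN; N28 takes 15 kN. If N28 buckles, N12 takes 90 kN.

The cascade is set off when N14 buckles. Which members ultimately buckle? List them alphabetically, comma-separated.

Round 1 — N14 buckles (initial).
  N15: +45 → 45 < 100
  N21: +65 → 65 ≥ 40
Round 2 — N21 buckles.
  N17: +60 → 60 < 120
No further bucklings.

N14, N21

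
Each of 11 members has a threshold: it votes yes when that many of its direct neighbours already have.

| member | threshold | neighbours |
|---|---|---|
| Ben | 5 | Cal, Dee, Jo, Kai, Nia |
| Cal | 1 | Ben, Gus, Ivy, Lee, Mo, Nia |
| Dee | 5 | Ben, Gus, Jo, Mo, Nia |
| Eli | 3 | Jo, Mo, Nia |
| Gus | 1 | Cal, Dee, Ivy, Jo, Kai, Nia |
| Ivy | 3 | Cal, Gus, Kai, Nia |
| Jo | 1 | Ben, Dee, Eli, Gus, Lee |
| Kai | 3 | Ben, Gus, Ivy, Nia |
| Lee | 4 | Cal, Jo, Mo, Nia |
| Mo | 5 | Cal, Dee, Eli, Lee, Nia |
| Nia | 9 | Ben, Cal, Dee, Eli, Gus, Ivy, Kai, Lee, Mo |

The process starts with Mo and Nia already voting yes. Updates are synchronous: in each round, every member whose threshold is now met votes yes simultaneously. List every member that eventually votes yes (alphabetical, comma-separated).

Round 1 — Mo, Nia vote yes (initial).
Round 2 — checking thresholds:
  Ben: 1 of 5 neighbours < 5, holds.
  Cal: 2 of 6 neighbours ≥ 1, votes yes.
  Dee: 2 of 5 neighbours < 5, holds.
  Eli: 2 of 3 neighbours < 3, holds.
  Gus: 1 of 6 neighbours ≥ 1, votes yes.
  Ivy: 1 of 4 neighbours < 3, holds.
  Kai: 1 of 4 neighbours < 3, holds.
  Lee: 2 of 4 neighbours < 4, holds.
Round 3 — checking thresholds:
  Ben: 2 of 5 neighbours < 5, holds.
  Dee: 3 of 5 neighbours < 5, holds.
  Eli: 2 of 3 neighbours < 3, holds.
  Ivy: 3 of 4 neighbours ≥ 3, votes yes.
  Jo: 1 of 5 neighbours ≥ 1, votes yes.
  Kai: 2 of 4 neighbours < 3, holds.
  Lee: 3 of 4 neighbours < 4, holds.
Round 4 — checking thresholds:
  Ben: 3 of 5 neighbours < 5, holds.
  Dee: 4 of 5 neighbours < 5, holds.
  Eli: 3 of 3 neighbours ≥ 3, votes yes.
  Kai: 3 of 4 neighbours ≥ 3, votes yes.
  Lee: 4 of 4 neighbours ≥ 4, votes yes.
Round 5 — no new yes votes; cascade stops.

Cal, Eli, Gus, Ivy, Jo, Kai, Lee, Mo, Nia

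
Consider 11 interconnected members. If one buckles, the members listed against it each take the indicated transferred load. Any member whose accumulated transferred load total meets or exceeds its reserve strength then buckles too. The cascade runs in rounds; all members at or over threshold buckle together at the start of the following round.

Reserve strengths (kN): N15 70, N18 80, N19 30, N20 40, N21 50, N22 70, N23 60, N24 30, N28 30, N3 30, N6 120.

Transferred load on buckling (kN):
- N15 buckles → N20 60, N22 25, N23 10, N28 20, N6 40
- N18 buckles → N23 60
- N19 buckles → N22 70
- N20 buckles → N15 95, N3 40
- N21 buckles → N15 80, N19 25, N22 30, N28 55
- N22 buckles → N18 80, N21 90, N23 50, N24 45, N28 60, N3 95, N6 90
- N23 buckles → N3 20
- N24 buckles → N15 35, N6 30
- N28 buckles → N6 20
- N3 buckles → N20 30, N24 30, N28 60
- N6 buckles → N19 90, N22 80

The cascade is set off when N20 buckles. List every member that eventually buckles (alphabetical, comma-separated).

N15, N20, N24, N28, N3

Round 1 — N20 buckles (initial).
  N15: +95 → 95 ≥ 70
  N3: +40 → 40 ≥ 30
Round 2 — N15, N3 buckle.
  N22: +25 → 25 < 70
  N23: +10 → 10 < 60
  N24: +30 → 30 ≥ 30
  N28: +20+60 → 80 ≥ 30
  N6: +40 → 40 < 120
Round 3 — N24, N28 buckle.
  N6: +30+20 → 90 < 120
No further bucklings.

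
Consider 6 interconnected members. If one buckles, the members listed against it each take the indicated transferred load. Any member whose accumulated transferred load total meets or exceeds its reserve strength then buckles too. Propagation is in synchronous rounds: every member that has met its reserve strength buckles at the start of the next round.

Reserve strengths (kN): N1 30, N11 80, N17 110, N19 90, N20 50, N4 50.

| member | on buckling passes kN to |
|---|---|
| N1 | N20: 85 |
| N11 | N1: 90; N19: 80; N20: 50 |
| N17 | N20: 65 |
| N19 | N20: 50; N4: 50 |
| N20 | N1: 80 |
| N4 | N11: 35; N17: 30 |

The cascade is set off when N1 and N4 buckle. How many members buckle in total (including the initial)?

Round 1 — N1, N4 buckle (initial).
  N11: +35 → 35 < 80
  N17: +30 → 30 < 110
  N20: +85 → 85 ≥ 50
Round 2 — N20 buckles.
No further bucklings.

3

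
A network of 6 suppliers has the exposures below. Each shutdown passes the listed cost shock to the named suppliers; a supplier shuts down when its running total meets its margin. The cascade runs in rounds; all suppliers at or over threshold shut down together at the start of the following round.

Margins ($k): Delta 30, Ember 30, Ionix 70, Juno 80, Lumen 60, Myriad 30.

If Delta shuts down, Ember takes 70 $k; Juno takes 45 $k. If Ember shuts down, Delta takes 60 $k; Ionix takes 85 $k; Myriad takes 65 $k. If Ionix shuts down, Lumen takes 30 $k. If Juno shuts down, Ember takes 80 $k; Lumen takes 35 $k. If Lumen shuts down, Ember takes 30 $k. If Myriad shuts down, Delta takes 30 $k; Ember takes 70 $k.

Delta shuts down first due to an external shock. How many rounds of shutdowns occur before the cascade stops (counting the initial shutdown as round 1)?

Round 1 — Delta shuts down (initial).
  Ember: +70 → 70 ≥ 30
  Juno: +45 → 45 < 80
Round 2 — Ember shuts down.
  Ionix: +85 → 85 ≥ 70
  Myriad: +65 → 65 ≥ 30
Round 3 — Ionix, Myriad shut down.
  Lumen: +30 → 30 < 60
No further shutdowns.

3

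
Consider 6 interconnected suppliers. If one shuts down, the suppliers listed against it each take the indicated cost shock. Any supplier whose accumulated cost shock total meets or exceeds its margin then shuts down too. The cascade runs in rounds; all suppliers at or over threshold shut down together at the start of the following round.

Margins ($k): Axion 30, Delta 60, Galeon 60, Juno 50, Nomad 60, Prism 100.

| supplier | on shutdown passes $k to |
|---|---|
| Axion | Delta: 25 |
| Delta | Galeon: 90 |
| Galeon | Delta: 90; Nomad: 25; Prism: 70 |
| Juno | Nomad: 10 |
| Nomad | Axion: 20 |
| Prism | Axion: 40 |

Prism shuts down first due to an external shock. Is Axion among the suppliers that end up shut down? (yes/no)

yes

Round 1 — Prism shuts down (initial).
  Axion: +40 → 40 ≥ 30
Round 2 — Axion shuts down.
  Delta: +25 → 25 < 60
No further shutdowns.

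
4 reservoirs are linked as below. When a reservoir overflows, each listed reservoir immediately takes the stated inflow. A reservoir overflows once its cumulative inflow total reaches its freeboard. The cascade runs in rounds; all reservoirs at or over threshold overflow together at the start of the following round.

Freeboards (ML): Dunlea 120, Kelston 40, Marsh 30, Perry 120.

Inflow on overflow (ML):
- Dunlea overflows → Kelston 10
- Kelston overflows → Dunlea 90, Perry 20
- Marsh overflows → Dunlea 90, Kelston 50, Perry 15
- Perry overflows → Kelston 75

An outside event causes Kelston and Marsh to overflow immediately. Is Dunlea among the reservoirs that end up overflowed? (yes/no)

yes

Round 1 — Kelston, Marsh overflow (initial).
  Dunlea: +90+90 → 180 ≥ 120
  Perry: +20+15 → 35 < 120
Round 2 — Dunlea overflows.
No further overflows.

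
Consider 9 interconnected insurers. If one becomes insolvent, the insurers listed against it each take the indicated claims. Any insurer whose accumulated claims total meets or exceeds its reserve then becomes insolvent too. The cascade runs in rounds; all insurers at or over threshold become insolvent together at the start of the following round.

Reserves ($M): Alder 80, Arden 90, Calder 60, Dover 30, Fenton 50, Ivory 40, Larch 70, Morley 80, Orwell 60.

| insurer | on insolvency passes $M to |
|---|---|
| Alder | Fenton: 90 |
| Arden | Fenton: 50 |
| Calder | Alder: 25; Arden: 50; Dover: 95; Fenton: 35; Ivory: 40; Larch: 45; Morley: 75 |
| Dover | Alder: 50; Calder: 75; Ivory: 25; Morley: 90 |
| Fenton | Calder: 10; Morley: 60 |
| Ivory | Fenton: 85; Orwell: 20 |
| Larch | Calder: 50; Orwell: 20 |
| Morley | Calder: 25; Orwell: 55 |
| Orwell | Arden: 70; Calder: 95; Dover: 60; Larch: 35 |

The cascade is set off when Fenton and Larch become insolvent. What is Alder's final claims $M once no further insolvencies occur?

75

Round 1 — Fenton, Larch become insolvent (initial).
  Calder: +10+50 → 60 ≥ 60
  Morley: +60 → 60 < 80
  Orwell: +20 → 20 < 60
Round 2 — Calder becomes insolvent.
  Alder: +25 → 25 < 80
  Arden: +50 → 50 < 90
  Dover: +95 → 95 ≥ 30
  Ivory: +40 → 40 ≥ 40
  Morley: +75 → 135 ≥ 80
Round 3 — Dover, Ivory, Morley become insolvent.
  Alder: +50 → 75 < 80
  Orwell: +20+55 → 95 ≥ 60
Round 4 — Orwell becomes insolvent.
  Arden: +70 → 120 ≥ 90
Round 5 — Arden becomes insolvent.
No further insolvencies.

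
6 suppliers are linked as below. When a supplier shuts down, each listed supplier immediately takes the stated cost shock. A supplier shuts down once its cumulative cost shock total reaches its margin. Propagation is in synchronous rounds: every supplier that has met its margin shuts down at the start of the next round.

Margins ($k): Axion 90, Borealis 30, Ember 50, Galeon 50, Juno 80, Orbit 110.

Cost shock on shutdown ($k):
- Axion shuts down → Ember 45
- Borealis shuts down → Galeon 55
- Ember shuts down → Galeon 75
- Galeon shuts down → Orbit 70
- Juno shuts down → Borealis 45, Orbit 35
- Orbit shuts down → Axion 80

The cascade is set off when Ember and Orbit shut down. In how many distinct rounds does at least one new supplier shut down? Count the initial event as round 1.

2

Round 1 — Ember, Orbit shut down (initial).
  Axion: +80 → 80 < 90
  Galeon: +75 → 75 ≥ 50
Round 2 — Galeon shuts down.
No further shutdowns.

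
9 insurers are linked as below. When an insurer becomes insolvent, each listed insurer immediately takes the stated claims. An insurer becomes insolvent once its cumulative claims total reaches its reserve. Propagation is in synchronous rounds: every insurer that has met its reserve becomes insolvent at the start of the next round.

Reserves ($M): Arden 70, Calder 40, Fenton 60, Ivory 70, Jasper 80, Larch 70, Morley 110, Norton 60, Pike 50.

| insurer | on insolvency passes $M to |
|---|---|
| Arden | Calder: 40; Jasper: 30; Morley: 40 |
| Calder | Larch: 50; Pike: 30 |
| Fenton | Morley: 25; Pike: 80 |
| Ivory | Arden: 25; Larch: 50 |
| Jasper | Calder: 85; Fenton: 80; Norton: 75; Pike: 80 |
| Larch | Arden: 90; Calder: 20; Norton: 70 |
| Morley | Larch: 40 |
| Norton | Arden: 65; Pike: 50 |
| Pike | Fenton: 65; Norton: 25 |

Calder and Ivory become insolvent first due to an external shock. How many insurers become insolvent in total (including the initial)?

Round 1 — Calder, Ivory become insolvent (initial).
  Arden: +25 → 25 < 70
  Larch: +50+50 → 100 ≥ 70
  Pike: +30 → 30 < 50
Round 2 — Larch becomes insolvent.
  Arden: +90 → 115 ≥ 70
  Norton: +70 → 70 ≥ 60
Round 3 — Arden, Norton become insolvent.
  Jasper: +30 → 30 < 80
  Morley: +40 → 40 < 110
  Pike: +50 → 80 ≥ 50
Round 4 — Pike becomes insolvent.
  Fenton: +65 → 65 ≥ 60
Round 5 — Fenton becomes insolvent.
  Morley: +25 → 65 < 110
No further insolvencies.

7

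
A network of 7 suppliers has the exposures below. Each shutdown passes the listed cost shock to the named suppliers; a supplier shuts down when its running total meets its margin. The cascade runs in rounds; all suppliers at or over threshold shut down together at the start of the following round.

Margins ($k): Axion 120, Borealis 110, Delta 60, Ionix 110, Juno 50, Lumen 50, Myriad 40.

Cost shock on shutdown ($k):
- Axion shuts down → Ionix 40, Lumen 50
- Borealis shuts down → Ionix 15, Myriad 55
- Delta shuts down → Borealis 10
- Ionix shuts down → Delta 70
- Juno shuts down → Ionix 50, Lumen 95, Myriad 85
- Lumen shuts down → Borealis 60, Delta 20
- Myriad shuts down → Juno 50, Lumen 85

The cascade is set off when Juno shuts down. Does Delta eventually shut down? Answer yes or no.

Round 1 — Juno shuts down (initial).
  Ionix: +50 → 50 < 110
  Lumen: +95 → 95 ≥ 50
  Myriad: +85 → 85 ≥ 40
Round 2 — Lumen, Myriad shut down.
  Borealis: +60 → 60 < 110
  Delta: +20 → 20 < 60
No further shutdowns.

no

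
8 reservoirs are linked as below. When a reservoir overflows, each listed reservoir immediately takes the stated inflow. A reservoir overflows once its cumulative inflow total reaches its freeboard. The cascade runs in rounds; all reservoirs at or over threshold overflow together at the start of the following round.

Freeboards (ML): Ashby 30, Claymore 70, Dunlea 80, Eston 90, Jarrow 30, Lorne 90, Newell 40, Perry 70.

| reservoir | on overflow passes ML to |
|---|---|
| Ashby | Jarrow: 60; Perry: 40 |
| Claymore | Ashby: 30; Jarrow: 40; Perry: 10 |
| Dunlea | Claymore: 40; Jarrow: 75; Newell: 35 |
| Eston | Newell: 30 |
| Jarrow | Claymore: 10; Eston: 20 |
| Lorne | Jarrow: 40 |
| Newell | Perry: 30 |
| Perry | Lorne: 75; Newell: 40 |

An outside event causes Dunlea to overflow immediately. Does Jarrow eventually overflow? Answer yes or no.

Round 1 — Dunlea overflows (initial).
  Claymore: +40 → 40 < 70
  Jarrow: +75 → 75 ≥ 30
  Newell: +35 → 35 < 40
Round 2 — Jarrow overflows.
  Claymore: +10 → 50 < 70
  Eston: +20 → 20 < 90
No further overflows.

yes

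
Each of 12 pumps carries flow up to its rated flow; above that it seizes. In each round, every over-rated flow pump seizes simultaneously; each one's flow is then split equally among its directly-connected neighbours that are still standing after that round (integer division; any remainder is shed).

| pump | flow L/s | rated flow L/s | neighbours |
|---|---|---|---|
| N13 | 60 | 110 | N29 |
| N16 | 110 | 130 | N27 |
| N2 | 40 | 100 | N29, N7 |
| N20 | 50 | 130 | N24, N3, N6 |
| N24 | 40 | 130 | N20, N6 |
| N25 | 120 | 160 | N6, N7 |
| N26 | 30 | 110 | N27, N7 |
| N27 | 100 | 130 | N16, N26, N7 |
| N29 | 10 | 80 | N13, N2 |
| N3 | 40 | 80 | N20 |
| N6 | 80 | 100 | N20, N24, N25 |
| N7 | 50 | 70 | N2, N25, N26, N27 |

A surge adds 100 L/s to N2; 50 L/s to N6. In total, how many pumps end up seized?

7

Round 1 — N2 at 140 > 100; N6 at 130 > 100. N2, N6 seize.
  N2 sheds 140 L/s to N29, N7: 70 each.
    N29: 10+70 = 80 ≤ 80
    N7: 50+70 = 120 > 70
  N6 sheds 130 L/s to N20, N24, N25: 43 each (1 lost).
    N20: 50+43 = 93 ≤ 130
    N24: 40+43 = 83 ≤ 130
    N25: 120+43 = 163 > 160
Round 2 — N25, N7 seize.
  N25 sheds 163 L/s: no online neighbours, lost.
  N7 sheds 120 L/s to N26, N27: 60 each.
    N26: 30+60 = 90 ≤ 110
    N27: 100+60 = 160 > 130
Round 3 — N27 seizes.
  N27 sheds 160 L/s to N16, N26: 80 each.
    N16: 110+80 = 190 > 130
    N26: 90+80 = 170 > 110
Round 4 — N16, N26 seize.
  N16 sheds 190 L/s: no online neighbours, lost.
  N26 sheds 170 L/s: no online neighbours, lost.
No further seizures.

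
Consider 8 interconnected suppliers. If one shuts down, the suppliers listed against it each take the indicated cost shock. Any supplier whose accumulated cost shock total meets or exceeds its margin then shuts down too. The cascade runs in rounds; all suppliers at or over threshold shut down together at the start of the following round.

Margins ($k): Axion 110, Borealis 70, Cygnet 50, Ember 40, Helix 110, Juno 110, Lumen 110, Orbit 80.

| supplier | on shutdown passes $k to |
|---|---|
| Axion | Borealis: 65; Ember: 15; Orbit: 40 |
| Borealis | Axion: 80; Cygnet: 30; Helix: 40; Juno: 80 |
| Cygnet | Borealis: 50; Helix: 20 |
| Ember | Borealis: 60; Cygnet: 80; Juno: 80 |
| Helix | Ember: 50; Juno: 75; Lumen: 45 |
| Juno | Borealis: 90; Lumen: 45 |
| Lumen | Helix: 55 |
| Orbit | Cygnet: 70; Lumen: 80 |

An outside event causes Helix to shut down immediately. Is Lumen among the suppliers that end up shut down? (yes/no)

Round 1 — Helix shuts down (initial).
  Ember: +50 → 50 ≥ 40
  Juno: +75 → 75 < 110
  Lumen: +45 → 45 < 110
Round 2 — Ember shuts down.
  Borealis: +60 → 60 < 70
  Cygnet: +80 → 80 ≥ 50
  Juno: +80 → 155 ≥ 110
Round 3 — Cygnet, Juno shut down.
  Borealis: +50+90 → 200 ≥ 70
  Lumen: +45 → 90 < 110
Round 4 — Borealis shuts down.
  Axion: +80 → 80 < 110
No further shutdowns.

no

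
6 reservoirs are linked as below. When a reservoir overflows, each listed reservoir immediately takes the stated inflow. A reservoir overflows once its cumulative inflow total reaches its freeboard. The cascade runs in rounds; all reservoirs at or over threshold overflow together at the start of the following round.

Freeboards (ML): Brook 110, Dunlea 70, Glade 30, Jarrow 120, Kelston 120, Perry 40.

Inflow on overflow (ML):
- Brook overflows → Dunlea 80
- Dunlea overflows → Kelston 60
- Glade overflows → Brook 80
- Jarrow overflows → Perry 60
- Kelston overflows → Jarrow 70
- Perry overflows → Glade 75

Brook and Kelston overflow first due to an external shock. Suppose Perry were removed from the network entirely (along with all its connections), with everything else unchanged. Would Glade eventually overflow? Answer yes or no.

no

With Perry removed:
Round 1 — Brook, Kelston overflow (initial).
  Dunlea: +80 → 80 ≥ 70
  Jarrow: +70 → 70 < 120
Round 2 — Dunlea overflows.
No further overflows.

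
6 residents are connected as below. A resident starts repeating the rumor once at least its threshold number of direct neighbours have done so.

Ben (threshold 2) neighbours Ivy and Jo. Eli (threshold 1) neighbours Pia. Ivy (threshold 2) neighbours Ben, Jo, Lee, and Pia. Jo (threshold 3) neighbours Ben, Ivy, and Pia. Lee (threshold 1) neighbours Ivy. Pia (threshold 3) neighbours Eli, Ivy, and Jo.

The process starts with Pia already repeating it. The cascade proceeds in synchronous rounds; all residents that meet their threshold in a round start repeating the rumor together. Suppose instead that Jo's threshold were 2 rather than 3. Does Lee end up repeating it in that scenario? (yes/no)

no

With Jo's threshold at 2:
Round 1 — Pia starts repeating the rumor (initial).
Round 2 — checking thresholds:
  Eli: 1 of 1 neighbours ≥ 1, starts repeating the rumor.
  Ivy: 1 of 4 neighbours < 2, holds.
  Jo: 1 of 3 neighbours < 2, holds.
Round 3 — no new spreads; cascade stops.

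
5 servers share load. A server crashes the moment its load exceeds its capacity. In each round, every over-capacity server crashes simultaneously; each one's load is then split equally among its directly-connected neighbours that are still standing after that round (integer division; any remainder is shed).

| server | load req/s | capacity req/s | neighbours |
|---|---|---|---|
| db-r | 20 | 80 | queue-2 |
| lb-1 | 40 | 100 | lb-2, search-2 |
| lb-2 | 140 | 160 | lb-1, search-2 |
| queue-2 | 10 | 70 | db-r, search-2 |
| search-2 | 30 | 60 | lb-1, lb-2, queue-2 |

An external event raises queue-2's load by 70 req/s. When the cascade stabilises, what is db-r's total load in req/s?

60

Round 1 — queue-2 at 80 > 70. queue-2 crashes.
  queue-2 sheds 80 req/s to db-r, search-2: 40 each.
    db-r: 20+40 = 60 ≤ 80
    search-2: 30+40 = 70 > 60
Round 2 — search-2 crashes.
  search-2 sheds 70 req/s to lb-1, lb-2: 35 each.
    lb-1: 40+35 = 75 ≤ 100
    lb-2: 140+35 = 175 > 160
Round 3 — lb-2 crashes.
  lb-2 sheds 175 req/s to lb-1: 175 each.
    lb-1: 75+175 = 250 > 100
Round 4 — lb-1 crashes.
  lb-1 sheds 250 req/s: no online neighbours, lost.
No further crashes.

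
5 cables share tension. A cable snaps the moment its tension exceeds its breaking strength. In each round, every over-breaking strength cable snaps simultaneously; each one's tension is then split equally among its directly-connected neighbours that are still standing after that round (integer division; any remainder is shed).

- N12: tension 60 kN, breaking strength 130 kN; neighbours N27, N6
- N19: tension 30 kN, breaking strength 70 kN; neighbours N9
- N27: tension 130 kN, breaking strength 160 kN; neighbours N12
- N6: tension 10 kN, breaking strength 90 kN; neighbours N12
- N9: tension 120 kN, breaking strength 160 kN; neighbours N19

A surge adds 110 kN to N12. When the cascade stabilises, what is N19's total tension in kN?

30

Round 1 — N12 at 170 > 130. N12 snaps.
  N12 sheds 170 kN to N27, N6: 85 each.
    N27: 130+85 = 215 > 160
    N6: 10+85 = 95 > 90
Round 2 — N27, N6 snap.
  N27 sheds 215 kN: no online neighbours, lost.
  N6 sheds 95 kN: no online neighbours, lost.
No further breaks.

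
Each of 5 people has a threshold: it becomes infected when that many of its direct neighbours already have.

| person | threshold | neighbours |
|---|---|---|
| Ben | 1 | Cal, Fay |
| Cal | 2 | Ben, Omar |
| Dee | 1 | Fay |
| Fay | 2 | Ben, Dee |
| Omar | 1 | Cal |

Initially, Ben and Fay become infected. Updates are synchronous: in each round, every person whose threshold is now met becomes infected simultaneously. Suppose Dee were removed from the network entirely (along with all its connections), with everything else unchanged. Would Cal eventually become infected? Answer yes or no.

With Dee removed:
Round 1 — Ben, Fay become infected (initial).
Round 2 — no new infections; cascade stops.

no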